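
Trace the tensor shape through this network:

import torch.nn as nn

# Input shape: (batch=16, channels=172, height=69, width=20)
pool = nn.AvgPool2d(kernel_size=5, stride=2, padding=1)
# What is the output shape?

Input shape: (16, 172, 69, 20)
Output shape: (16, 172, 34, 9)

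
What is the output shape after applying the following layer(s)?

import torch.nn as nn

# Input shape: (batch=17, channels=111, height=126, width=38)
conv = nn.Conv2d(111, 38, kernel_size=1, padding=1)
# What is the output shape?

Input shape: (17, 111, 126, 38)
Output shape: (17, 38, 128, 40)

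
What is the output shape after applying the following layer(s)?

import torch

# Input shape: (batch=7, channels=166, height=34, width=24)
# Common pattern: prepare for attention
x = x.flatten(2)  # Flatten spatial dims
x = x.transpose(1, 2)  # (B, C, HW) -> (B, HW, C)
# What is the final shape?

Input shape: (7, 166, 34, 24)
  -> after flatten(2): (7, 166, 816)
Output shape: (7, 816, 166)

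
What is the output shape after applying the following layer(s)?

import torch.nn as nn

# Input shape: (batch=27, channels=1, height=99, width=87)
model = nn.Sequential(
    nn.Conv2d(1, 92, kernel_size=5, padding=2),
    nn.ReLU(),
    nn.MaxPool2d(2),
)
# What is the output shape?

Input shape: (27, 1, 99, 87)
  -> after Conv2d: (27, 92, 99, 87)
  -> after ReLU: (27, 92, 99, 87)
Output shape: (27, 92, 49, 43)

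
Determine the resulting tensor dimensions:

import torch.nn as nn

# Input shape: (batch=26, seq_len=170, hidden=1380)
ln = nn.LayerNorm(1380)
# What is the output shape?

Input shape: (26, 170, 1380)
Output shape: (26, 170, 1380)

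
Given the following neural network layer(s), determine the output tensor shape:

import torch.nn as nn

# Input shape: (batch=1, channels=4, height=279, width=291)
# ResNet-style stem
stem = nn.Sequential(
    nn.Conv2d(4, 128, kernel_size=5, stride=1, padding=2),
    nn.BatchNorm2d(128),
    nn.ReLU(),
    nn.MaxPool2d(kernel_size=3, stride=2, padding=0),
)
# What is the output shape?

Input shape: (1, 4, 279, 291)
  -> after Conv2d 5x5 stride=1: (1, 128, 279, 291)
Output shape: (1, 128, 139, 145)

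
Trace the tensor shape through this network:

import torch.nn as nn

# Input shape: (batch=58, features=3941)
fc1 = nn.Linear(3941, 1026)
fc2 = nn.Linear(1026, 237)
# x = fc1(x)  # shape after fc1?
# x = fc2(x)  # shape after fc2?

Input shape: (58, 3941)
  -> after fc1: (58, 1026)
Output shape: (58, 237)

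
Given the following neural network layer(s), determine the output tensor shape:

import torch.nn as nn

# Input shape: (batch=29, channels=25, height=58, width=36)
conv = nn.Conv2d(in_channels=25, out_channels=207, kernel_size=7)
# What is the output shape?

Input shape: (29, 25, 58, 36)
Output shape: (29, 207, 52, 30)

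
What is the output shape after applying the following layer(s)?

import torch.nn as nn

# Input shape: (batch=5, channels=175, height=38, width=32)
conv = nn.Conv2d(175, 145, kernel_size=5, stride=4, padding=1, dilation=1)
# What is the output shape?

Input shape: (5, 175, 38, 32)
Output shape: (5, 145, 9, 8)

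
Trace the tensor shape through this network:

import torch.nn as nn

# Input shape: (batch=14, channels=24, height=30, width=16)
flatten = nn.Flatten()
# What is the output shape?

Input shape: (14, 24, 30, 16)
Output shape: (14, 11520)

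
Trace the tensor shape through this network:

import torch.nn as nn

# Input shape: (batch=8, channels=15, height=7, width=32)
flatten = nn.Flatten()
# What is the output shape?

Input shape: (8, 15, 7, 32)
Output shape: (8, 3360)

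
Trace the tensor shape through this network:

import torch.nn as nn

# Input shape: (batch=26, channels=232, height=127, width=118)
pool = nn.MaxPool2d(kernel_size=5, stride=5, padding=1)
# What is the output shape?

Input shape: (26, 232, 127, 118)
Output shape: (26, 232, 25, 24)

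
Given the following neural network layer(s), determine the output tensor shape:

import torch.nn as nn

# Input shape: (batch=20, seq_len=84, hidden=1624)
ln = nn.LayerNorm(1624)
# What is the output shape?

Input shape: (20, 84, 1624)
Output shape: (20, 84, 1624)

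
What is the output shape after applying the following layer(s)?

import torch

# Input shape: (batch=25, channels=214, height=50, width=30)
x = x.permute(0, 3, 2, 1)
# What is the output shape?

Input shape: (25, 214, 50, 30)
Output shape: (25, 30, 50, 214)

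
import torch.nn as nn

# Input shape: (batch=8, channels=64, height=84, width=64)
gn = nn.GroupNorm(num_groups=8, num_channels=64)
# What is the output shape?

Input shape: (8, 64, 84, 64)
Output shape: (8, 64, 84, 64)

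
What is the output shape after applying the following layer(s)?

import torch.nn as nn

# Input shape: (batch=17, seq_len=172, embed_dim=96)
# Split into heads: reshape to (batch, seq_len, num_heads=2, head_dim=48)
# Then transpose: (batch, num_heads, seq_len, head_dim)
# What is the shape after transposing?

Input shape: (17, 172, 96)
  -> after reshape: (17, 172, 2, 48)
Output shape: (17, 2, 172, 48)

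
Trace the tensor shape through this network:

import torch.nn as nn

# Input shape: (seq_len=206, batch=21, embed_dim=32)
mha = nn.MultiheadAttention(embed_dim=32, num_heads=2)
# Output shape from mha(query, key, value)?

Input shape: (206, 21, 32)
Output shape: (206, 21, 32)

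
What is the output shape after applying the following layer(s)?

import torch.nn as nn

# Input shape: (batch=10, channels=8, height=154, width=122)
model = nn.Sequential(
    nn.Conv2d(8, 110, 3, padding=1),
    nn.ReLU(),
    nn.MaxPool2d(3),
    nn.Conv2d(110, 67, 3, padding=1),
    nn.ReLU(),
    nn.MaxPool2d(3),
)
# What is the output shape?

Input shape: (10, 8, 154, 122)
  -> after first Conv2d: (10, 110, 154, 122)
  -> after first MaxPool2d: (10, 110, 51, 40)
  -> after second Conv2d: (10, 67, 51, 40)
Output shape: (10, 67, 17, 13)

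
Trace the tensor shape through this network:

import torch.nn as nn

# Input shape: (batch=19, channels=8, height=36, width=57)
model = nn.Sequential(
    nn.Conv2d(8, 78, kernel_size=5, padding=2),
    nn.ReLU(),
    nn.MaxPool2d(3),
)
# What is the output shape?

Input shape: (19, 8, 36, 57)
  -> after Conv2d: (19, 78, 36, 57)
  -> after ReLU: (19, 78, 36, 57)
Output shape: (19, 78, 12, 19)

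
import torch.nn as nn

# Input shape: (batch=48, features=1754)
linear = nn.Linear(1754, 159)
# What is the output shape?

Input shape: (48, 1754)
Output shape: (48, 159)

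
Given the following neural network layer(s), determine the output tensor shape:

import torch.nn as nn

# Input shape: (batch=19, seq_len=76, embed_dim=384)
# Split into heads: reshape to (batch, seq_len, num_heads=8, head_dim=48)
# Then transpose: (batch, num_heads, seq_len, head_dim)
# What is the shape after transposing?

Input shape: (19, 76, 384)
  -> after reshape: (19, 76, 8, 48)
Output shape: (19, 8, 76, 48)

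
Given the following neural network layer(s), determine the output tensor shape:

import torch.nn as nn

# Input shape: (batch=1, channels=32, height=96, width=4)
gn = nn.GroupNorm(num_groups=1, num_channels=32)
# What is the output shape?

Input shape: (1, 32, 96, 4)
Output shape: (1, 32, 96, 4)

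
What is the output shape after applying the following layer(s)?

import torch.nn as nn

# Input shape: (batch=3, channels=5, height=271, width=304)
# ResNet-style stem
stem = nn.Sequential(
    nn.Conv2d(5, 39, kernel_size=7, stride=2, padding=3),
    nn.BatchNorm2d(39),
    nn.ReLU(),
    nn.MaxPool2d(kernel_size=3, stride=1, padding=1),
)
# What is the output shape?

Input shape: (3, 5, 271, 304)
  -> after Conv2d 7x7 stride=2: (3, 39, 136, 152)
Output shape: (3, 39, 136, 152)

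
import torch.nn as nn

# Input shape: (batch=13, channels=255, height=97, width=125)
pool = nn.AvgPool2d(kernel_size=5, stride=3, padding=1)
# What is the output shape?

Input shape: (13, 255, 97, 125)
Output shape: (13, 255, 32, 41)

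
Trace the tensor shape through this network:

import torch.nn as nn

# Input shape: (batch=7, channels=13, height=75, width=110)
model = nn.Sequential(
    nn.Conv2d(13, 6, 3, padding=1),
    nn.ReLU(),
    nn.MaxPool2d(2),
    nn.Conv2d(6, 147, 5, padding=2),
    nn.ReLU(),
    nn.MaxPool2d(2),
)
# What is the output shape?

Input shape: (7, 13, 75, 110)
  -> after first Conv2d: (7, 6, 75, 110)
  -> after first MaxPool2d: (7, 6, 37, 55)
  -> after second Conv2d: (7, 147, 37, 55)
Output shape: (7, 147, 18, 27)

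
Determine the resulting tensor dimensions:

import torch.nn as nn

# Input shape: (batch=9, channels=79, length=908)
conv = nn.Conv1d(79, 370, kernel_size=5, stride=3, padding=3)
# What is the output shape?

Input shape: (9, 79, 908)
Output shape: (9, 370, 304)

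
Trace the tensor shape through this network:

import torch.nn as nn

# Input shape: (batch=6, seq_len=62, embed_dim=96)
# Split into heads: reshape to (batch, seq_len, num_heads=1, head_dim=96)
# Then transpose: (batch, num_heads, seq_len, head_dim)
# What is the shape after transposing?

Input shape: (6, 62, 96)
  -> after reshape: (6, 62, 1, 96)
Output shape: (6, 1, 62, 96)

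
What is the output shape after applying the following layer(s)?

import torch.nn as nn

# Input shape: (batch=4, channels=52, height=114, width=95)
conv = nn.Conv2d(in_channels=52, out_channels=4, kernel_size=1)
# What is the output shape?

Input shape: (4, 52, 114, 95)
Output shape: (4, 4, 114, 95)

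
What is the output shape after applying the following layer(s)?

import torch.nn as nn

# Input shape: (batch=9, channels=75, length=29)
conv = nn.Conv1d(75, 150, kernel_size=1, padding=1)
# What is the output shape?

Input shape: (9, 75, 29)
Output shape: (9, 150, 31)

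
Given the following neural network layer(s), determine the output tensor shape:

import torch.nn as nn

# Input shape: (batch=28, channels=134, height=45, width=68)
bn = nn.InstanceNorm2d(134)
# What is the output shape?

Input shape: (28, 134, 45, 68)
Output shape: (28, 134, 45, 68)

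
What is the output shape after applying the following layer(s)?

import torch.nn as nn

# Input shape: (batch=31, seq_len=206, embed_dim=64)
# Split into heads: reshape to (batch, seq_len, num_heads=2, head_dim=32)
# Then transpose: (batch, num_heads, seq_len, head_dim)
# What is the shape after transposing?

Input shape: (31, 206, 64)
  -> after reshape: (31, 206, 2, 32)
Output shape: (31, 2, 206, 32)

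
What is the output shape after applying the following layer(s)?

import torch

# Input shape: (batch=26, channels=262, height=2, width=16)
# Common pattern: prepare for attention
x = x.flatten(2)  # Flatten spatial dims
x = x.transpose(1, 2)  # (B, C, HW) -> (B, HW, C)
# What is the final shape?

Input shape: (26, 262, 2, 16)
  -> after flatten(2): (26, 262, 32)
Output shape: (26, 32, 262)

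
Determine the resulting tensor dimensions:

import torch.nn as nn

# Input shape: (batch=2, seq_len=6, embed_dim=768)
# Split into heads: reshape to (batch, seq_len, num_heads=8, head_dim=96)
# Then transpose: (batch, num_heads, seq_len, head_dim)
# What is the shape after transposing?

Input shape: (2, 6, 768)
  -> after reshape: (2, 6, 8, 96)
Output shape: (2, 8, 6, 96)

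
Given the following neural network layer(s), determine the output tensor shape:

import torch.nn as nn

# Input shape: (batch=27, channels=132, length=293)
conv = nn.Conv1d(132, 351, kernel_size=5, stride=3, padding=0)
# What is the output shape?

Input shape: (27, 132, 293)
Output shape: (27, 351, 97)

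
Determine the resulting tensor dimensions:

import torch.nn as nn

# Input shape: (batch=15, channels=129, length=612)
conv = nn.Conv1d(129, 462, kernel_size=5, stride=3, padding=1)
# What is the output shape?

Input shape: (15, 129, 612)
Output shape: (15, 462, 204)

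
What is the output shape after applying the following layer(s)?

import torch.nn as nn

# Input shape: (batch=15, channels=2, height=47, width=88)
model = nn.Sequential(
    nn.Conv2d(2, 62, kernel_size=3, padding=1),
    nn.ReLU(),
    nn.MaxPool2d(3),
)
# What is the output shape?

Input shape: (15, 2, 47, 88)
  -> after Conv2d: (15, 62, 47, 88)
  -> after ReLU: (15, 62, 47, 88)
Output shape: (15, 62, 15, 29)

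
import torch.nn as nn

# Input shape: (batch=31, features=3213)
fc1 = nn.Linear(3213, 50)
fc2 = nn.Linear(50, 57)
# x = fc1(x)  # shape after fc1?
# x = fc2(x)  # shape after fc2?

Input shape: (31, 3213)
  -> after fc1: (31, 50)
Output shape: (31, 57)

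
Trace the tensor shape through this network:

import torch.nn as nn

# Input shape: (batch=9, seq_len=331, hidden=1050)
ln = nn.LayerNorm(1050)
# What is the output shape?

Input shape: (9, 331, 1050)
Output shape: (9, 331, 1050)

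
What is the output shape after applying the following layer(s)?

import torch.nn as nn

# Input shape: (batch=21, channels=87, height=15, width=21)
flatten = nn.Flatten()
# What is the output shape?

Input shape: (21, 87, 15, 21)
Output shape: (21, 27405)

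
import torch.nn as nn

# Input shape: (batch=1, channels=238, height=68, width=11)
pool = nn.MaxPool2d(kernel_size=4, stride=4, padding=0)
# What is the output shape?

Input shape: (1, 238, 68, 11)
Output shape: (1, 238, 17, 2)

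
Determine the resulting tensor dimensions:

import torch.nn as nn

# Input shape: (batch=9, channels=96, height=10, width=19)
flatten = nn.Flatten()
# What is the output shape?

Input shape: (9, 96, 10, 19)
Output shape: (9, 18240)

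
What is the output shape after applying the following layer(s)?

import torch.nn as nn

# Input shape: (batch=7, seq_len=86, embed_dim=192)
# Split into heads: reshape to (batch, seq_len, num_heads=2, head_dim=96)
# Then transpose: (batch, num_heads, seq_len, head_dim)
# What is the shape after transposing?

Input shape: (7, 86, 192)
  -> after reshape: (7, 86, 2, 96)
Output shape: (7, 2, 86, 96)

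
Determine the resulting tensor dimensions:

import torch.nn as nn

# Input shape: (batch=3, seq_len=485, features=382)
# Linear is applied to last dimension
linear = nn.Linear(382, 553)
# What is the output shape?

Input shape: (3, 485, 382)
Output shape: (3, 485, 553)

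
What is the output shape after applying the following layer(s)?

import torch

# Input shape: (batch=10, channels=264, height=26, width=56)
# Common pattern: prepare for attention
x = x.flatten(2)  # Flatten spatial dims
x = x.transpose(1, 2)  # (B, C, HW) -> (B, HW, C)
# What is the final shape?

Input shape: (10, 264, 26, 56)
  -> after flatten(2): (10, 264, 1456)
Output shape: (10, 1456, 264)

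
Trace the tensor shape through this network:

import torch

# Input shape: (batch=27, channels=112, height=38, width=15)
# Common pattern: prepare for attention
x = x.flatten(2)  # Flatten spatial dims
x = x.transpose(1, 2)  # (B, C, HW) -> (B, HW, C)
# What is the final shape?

Input shape: (27, 112, 38, 15)
  -> after flatten(2): (27, 112, 570)
Output shape: (27, 570, 112)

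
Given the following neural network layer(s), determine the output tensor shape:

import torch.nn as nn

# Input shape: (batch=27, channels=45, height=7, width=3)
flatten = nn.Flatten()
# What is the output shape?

Input shape: (27, 45, 7, 3)
Output shape: (27, 945)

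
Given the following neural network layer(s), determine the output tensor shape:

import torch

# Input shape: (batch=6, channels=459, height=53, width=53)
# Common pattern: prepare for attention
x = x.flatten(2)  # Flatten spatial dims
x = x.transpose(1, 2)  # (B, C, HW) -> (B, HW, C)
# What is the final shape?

Input shape: (6, 459, 53, 53)
  -> after flatten(2): (6, 459, 2809)
Output shape: (6, 2809, 459)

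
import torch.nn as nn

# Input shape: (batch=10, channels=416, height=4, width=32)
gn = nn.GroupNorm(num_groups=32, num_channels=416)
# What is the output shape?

Input shape: (10, 416, 4, 32)
Output shape: (10, 416, 4, 32)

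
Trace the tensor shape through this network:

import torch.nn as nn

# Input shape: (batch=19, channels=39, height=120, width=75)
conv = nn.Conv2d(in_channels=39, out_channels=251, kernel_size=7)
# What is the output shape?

Input shape: (19, 39, 120, 75)
Output shape: (19, 251, 114, 69)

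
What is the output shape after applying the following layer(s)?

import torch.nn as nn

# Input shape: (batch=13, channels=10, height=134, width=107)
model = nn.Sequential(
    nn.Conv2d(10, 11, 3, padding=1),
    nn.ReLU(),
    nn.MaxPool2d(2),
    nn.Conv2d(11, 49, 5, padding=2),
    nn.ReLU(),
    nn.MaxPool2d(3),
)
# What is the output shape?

Input shape: (13, 10, 134, 107)
  -> after first Conv2d: (13, 11, 134, 107)
  -> after first MaxPool2d: (13, 11, 67, 53)
  -> after second Conv2d: (13, 49, 67, 53)
Output shape: (13, 49, 22, 17)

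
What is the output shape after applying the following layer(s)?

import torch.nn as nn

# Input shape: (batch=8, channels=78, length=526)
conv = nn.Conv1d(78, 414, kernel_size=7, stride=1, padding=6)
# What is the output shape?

Input shape: (8, 78, 526)
Output shape: (8, 414, 532)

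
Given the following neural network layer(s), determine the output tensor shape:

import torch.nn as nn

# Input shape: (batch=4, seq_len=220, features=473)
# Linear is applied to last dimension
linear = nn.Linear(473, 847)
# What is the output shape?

Input shape: (4, 220, 473)
Output shape: (4, 220, 847)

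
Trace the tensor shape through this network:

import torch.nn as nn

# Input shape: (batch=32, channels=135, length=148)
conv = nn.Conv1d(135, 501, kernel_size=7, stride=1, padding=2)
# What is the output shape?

Input shape: (32, 135, 148)
Output shape: (32, 501, 146)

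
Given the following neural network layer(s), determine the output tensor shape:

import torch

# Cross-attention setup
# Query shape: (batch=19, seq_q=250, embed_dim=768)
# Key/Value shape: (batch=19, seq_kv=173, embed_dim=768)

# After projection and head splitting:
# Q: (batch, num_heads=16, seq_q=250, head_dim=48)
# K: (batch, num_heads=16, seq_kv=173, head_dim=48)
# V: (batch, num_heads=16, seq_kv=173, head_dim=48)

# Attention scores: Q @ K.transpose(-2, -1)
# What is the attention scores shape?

Input shape: (19, 250, 768)
Output shape: (19, 16, 250, 173)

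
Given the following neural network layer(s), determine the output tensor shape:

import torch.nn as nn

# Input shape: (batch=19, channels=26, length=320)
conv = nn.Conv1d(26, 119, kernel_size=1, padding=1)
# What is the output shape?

Input shape: (19, 26, 320)
Output shape: (19, 119, 322)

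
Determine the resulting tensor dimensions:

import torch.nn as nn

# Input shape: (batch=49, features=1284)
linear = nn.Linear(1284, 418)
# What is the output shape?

Input shape: (49, 1284)
Output shape: (49, 418)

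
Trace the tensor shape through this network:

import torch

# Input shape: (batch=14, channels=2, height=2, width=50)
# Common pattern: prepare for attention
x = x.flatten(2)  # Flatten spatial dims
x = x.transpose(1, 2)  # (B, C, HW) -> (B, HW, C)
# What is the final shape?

Input shape: (14, 2, 2, 50)
  -> after flatten(2): (14, 2, 100)
Output shape: (14, 100, 2)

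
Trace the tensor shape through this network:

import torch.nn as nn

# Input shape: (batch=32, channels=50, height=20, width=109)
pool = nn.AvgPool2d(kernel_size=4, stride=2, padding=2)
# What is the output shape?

Input shape: (32, 50, 20, 109)
Output shape: (32, 50, 11, 55)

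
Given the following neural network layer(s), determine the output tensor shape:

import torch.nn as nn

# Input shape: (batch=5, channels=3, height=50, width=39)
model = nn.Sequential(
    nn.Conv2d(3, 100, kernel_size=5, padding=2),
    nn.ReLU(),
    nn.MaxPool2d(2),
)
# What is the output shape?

Input shape: (5, 3, 50, 39)
  -> after Conv2d: (5, 100, 50, 39)
  -> after ReLU: (5, 100, 50, 39)
Output shape: (5, 100, 25, 19)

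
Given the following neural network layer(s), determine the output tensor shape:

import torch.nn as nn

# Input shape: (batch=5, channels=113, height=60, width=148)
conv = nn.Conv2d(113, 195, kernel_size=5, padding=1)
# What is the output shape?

Input shape: (5, 113, 60, 148)
Output shape: (5, 195, 58, 146)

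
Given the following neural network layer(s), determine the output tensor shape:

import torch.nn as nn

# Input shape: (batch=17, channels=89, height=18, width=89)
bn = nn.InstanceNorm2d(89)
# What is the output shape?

Input shape: (17, 89, 18, 89)
Output shape: (17, 89, 18, 89)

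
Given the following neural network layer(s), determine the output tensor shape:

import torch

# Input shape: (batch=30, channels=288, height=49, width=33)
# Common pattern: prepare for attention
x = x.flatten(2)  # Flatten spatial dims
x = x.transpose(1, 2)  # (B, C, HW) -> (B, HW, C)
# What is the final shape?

Input shape: (30, 288, 49, 33)
  -> after flatten(2): (30, 288, 1617)
Output shape: (30, 1617, 288)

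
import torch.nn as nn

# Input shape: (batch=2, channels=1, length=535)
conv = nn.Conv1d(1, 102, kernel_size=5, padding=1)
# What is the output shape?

Input shape: (2, 1, 535)
Output shape: (2, 102, 533)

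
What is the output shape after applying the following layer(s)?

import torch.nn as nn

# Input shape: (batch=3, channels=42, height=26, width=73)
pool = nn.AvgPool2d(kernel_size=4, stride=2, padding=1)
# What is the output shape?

Input shape: (3, 42, 26, 73)
Output shape: (3, 42, 13, 36)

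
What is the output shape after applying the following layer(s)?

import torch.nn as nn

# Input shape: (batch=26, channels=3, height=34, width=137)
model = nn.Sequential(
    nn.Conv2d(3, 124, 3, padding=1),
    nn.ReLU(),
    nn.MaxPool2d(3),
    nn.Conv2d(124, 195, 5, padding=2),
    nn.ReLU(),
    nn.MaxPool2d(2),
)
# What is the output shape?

Input shape: (26, 3, 34, 137)
  -> after first Conv2d: (26, 124, 34, 137)
  -> after first MaxPool2d: (26, 124, 11, 45)
  -> after second Conv2d: (26, 195, 11, 45)
Output shape: (26, 195, 5, 22)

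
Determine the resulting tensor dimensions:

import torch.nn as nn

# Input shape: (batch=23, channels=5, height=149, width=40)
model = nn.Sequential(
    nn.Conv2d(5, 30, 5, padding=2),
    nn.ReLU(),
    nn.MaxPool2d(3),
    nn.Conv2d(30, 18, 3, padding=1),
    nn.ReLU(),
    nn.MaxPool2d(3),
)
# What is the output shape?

Input shape: (23, 5, 149, 40)
  -> after first Conv2d: (23, 30, 149, 40)
  -> after first MaxPool2d: (23, 30, 49, 13)
  -> after second Conv2d: (23, 18, 49, 13)
Output shape: (23, 18, 16, 4)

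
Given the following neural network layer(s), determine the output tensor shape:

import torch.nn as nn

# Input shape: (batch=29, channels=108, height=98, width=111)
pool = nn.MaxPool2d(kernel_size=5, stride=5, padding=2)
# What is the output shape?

Input shape: (29, 108, 98, 111)
Output shape: (29, 108, 20, 23)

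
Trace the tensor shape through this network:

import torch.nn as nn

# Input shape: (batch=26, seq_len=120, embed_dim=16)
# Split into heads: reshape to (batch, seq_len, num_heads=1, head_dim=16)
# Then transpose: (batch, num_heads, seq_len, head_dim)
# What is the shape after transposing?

Input shape: (26, 120, 16)
  -> after reshape: (26, 120, 1, 16)
Output shape: (26, 1, 120, 16)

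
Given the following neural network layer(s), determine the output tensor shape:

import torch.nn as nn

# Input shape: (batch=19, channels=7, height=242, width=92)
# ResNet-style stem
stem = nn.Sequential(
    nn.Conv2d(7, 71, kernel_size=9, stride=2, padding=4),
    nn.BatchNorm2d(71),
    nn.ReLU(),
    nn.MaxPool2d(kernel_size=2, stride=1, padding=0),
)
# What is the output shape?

Input shape: (19, 7, 242, 92)
  -> after Conv2d 9x9 stride=2: (19, 71, 121, 46)
Output shape: (19, 71, 120, 45)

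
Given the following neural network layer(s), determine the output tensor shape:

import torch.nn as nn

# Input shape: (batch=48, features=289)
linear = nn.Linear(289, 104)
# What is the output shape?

Input shape: (48, 289)
Output shape: (48, 104)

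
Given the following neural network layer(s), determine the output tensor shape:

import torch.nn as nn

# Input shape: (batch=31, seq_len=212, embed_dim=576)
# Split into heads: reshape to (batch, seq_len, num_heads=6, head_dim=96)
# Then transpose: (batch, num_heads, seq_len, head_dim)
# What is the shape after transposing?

Input shape: (31, 212, 576)
  -> after reshape: (31, 212, 6, 96)
Output shape: (31, 6, 212, 96)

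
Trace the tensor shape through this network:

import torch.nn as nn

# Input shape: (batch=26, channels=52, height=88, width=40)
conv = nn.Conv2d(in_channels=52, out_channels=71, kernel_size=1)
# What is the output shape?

Input shape: (26, 52, 88, 40)
Output shape: (26, 71, 88, 40)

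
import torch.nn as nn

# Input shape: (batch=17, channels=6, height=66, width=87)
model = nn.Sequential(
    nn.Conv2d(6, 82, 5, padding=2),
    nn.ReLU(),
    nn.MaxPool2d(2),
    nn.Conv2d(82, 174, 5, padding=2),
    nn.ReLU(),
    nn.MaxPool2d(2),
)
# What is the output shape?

Input shape: (17, 6, 66, 87)
  -> after first Conv2d: (17, 82, 66, 87)
  -> after first MaxPool2d: (17, 82, 33, 43)
  -> after second Conv2d: (17, 174, 33, 43)
Output shape: (17, 174, 16, 21)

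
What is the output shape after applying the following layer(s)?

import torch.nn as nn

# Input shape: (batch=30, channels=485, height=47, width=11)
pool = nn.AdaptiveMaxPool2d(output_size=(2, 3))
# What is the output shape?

Input shape: (30, 485, 47, 11)
Output shape: (30, 485, 2, 3)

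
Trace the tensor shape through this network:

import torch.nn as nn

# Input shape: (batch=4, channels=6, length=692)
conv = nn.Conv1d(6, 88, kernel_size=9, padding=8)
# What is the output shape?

Input shape: (4, 6, 692)
Output shape: (4, 88, 700)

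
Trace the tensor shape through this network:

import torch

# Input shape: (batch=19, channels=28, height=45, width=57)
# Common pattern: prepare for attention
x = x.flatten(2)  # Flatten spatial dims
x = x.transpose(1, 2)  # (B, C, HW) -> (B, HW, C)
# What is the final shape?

Input shape: (19, 28, 45, 57)
  -> after flatten(2): (19, 28, 2565)
Output shape: (19, 2565, 28)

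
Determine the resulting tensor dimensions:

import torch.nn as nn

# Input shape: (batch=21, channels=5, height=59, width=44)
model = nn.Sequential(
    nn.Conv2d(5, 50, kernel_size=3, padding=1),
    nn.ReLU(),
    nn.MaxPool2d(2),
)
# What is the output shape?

Input shape: (21, 5, 59, 44)
  -> after Conv2d: (21, 50, 59, 44)
  -> after ReLU: (21, 50, 59, 44)
Output shape: (21, 50, 29, 22)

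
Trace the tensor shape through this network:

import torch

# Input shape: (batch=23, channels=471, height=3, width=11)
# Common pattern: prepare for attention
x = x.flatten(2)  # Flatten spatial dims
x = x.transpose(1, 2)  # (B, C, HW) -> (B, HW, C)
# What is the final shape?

Input shape: (23, 471, 3, 11)
  -> after flatten(2): (23, 471, 33)
Output shape: (23, 33, 471)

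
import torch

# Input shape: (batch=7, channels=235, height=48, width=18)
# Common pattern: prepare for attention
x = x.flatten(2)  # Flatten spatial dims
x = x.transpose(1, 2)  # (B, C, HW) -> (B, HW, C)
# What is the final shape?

Input shape: (7, 235, 48, 18)
  -> after flatten(2): (7, 235, 864)
Output shape: (7, 864, 235)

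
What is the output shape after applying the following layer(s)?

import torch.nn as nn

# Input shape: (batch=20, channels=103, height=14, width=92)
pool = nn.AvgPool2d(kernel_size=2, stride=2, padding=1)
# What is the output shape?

Input shape: (20, 103, 14, 92)
Output shape: (20, 103, 8, 47)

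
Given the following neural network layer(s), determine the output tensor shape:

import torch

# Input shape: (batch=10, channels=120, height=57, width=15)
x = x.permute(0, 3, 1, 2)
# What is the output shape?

Input shape: (10, 120, 57, 15)
Output shape: (10, 15, 120, 57)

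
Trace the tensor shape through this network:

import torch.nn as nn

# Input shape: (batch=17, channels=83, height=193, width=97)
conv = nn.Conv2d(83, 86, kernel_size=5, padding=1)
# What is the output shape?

Input shape: (17, 83, 193, 97)
Output shape: (17, 86, 191, 95)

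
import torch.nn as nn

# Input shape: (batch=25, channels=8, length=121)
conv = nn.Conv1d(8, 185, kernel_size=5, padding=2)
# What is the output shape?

Input shape: (25, 8, 121)
Output shape: (25, 185, 121)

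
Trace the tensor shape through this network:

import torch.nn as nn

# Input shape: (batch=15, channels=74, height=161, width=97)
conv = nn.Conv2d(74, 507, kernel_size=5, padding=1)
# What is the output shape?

Input shape: (15, 74, 161, 97)
Output shape: (15, 507, 159, 95)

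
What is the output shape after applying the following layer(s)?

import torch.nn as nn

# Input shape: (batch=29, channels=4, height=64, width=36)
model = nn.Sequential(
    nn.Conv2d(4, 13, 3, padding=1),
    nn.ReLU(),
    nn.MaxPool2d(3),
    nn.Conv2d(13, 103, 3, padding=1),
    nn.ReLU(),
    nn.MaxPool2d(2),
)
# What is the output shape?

Input shape: (29, 4, 64, 36)
  -> after first Conv2d: (29, 13, 64, 36)
  -> after first MaxPool2d: (29, 13, 21, 12)
  -> after second Conv2d: (29, 103, 21, 12)
Output shape: (29, 103, 10, 6)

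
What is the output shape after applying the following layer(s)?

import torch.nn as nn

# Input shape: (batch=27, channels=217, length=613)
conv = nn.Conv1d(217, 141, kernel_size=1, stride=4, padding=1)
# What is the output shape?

Input shape: (27, 217, 613)
Output shape: (27, 141, 154)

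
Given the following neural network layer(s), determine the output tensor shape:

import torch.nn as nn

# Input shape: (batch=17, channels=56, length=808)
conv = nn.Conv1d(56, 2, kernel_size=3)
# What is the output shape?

Input shape: (17, 56, 808)
Output shape: (17, 2, 806)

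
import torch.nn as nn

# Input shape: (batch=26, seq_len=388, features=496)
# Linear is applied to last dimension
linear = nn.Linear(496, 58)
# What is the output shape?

Input shape: (26, 388, 496)
Output shape: (26, 388, 58)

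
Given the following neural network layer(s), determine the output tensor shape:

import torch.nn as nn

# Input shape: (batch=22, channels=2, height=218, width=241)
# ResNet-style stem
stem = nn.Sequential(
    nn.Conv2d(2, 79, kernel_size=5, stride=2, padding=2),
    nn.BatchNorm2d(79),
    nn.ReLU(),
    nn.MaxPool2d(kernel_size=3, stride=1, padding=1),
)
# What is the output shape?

Input shape: (22, 2, 218, 241)
  -> after Conv2d 5x5 stride=2: (22, 79, 109, 121)
Output shape: (22, 79, 109, 121)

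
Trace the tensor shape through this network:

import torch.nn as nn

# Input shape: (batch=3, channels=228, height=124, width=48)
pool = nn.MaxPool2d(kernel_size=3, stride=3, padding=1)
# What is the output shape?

Input shape: (3, 228, 124, 48)
Output shape: (3, 228, 42, 16)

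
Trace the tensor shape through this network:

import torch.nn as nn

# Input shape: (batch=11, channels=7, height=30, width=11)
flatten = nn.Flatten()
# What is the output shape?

Input shape: (11, 7, 30, 11)
Output shape: (11, 2310)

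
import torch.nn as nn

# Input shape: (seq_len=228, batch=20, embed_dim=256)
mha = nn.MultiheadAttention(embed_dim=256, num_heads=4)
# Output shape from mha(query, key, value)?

Input shape: (228, 20, 256)
Output shape: (228, 20, 256)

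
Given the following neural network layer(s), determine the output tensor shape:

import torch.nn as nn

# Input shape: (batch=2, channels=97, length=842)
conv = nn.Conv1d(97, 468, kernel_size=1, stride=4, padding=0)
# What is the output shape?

Input shape: (2, 97, 842)
Output shape: (2, 468, 211)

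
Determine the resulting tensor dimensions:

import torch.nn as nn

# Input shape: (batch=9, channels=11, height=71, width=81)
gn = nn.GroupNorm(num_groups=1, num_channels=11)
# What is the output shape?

Input shape: (9, 11, 71, 81)
Output shape: (9, 11, 71, 81)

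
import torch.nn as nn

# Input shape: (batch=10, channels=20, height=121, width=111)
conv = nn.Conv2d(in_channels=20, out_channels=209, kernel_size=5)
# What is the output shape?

Input shape: (10, 20, 121, 111)
Output shape: (10, 209, 117, 107)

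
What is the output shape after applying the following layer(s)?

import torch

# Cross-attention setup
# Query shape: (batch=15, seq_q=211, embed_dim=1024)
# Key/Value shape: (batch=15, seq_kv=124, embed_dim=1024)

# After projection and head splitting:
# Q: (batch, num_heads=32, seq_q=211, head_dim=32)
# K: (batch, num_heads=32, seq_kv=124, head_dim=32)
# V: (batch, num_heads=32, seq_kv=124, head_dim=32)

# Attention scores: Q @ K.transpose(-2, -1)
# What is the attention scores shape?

Input shape: (15, 211, 1024)
Output shape: (15, 32, 211, 124)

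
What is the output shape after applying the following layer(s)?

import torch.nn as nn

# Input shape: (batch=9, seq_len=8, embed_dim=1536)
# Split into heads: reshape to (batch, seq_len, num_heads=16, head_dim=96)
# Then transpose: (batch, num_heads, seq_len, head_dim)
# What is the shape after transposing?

Input shape: (9, 8, 1536)
  -> after reshape: (9, 8, 16, 96)
Output shape: (9, 16, 8, 96)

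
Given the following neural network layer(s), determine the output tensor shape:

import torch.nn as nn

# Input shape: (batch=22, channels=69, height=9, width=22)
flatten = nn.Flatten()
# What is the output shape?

Input shape: (22, 69, 9, 22)
Output shape: (22, 13662)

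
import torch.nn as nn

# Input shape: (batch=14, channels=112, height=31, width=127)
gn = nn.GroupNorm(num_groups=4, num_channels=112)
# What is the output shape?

Input shape: (14, 112, 31, 127)
Output shape: (14, 112, 31, 127)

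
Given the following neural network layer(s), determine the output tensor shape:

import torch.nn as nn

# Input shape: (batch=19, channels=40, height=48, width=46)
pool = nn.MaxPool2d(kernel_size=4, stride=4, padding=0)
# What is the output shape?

Input shape: (19, 40, 48, 46)
Output shape: (19, 40, 12, 11)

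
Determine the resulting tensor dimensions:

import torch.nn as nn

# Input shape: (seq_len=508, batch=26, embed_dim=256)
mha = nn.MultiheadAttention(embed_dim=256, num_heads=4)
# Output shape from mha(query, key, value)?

Input shape: (508, 26, 256)
Output shape: (508, 26, 256)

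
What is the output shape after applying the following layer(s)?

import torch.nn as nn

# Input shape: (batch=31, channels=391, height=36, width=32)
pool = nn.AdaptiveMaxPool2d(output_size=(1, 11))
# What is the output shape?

Input shape: (31, 391, 36, 32)
Output shape: (31, 391, 1, 11)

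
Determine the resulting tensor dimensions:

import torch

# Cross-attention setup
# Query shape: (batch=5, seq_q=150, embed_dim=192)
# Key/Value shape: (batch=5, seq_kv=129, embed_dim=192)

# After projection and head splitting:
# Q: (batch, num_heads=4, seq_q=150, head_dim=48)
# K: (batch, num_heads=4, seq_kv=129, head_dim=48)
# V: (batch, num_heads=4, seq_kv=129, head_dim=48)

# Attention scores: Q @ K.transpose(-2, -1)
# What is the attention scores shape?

Input shape: (5, 150, 192)
Output shape: (5, 4, 150, 129)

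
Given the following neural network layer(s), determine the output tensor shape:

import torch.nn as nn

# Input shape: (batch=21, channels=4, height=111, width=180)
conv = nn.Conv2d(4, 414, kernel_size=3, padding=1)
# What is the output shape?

Input shape: (21, 4, 111, 180)
Output shape: (21, 414, 111, 180)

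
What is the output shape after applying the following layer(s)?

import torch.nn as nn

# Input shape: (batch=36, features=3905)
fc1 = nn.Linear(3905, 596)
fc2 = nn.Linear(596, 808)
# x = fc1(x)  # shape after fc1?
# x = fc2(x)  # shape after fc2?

Input shape: (36, 3905)
  -> after fc1: (36, 596)
Output shape: (36, 808)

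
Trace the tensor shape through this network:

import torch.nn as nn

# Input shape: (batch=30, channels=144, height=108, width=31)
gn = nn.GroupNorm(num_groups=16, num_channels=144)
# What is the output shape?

Input shape: (30, 144, 108, 31)
Output shape: (30, 144, 108, 31)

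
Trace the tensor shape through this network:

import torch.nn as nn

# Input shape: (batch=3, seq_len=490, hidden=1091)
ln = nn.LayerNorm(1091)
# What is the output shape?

Input shape: (3, 490, 1091)
Output shape: (3, 490, 1091)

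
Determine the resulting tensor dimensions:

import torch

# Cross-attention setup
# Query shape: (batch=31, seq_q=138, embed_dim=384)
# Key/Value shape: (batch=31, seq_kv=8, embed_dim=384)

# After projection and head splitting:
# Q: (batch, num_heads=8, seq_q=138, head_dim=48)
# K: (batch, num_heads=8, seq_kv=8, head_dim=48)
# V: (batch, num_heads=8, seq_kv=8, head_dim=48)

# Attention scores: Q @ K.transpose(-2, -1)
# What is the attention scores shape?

Input shape: (31, 138, 384)
Output shape: (31, 8, 138, 8)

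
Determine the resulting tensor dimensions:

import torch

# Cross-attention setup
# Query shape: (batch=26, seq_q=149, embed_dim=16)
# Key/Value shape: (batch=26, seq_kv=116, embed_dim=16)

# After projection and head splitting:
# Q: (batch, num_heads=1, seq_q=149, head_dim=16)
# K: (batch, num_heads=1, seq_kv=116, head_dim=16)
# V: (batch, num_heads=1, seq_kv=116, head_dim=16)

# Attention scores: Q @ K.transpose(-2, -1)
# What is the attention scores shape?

Input shape: (26, 149, 16)
Output shape: (26, 1, 149, 116)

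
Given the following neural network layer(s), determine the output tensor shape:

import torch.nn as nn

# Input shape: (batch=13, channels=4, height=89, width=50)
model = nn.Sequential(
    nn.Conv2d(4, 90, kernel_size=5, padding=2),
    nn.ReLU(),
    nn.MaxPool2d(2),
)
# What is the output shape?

Input shape: (13, 4, 89, 50)
  -> after Conv2d: (13, 90, 89, 50)
  -> after ReLU: (13, 90, 89, 50)
Output shape: (13, 90, 44, 25)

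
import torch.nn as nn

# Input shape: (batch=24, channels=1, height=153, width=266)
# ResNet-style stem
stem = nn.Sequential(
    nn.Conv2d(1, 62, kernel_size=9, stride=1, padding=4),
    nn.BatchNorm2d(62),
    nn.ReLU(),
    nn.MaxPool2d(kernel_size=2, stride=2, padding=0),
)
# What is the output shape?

Input shape: (24, 1, 153, 266)
  -> after Conv2d 9x9 stride=1: (24, 62, 153, 266)
Output shape: (24, 62, 76, 133)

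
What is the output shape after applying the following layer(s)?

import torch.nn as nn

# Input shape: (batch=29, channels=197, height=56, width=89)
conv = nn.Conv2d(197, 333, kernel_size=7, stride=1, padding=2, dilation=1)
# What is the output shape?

Input shape: (29, 197, 56, 89)
Output shape: (29, 333, 54, 87)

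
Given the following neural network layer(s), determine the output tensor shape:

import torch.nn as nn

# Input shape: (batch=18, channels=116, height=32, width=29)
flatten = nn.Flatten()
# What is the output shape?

Input shape: (18, 116, 32, 29)
Output shape: (18, 107648)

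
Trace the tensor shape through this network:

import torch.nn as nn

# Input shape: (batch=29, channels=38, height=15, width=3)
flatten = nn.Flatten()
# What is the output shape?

Input shape: (29, 38, 15, 3)
Output shape: (29, 1710)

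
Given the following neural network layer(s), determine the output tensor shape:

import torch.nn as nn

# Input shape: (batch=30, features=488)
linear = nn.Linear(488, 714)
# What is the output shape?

Input shape: (30, 488)
Output shape: (30, 714)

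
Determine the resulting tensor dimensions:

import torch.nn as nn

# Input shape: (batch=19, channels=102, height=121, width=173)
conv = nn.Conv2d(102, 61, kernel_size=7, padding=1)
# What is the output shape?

Input shape: (19, 102, 121, 173)
Output shape: (19, 61, 117, 169)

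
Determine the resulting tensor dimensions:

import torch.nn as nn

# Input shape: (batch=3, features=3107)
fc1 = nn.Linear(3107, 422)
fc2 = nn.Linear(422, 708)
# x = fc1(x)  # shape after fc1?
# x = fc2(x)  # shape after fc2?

Input shape: (3, 3107)
  -> after fc1: (3, 422)
Output shape: (3, 708)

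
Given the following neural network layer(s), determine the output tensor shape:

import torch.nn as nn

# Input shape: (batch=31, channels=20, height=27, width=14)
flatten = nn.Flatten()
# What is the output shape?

Input shape: (31, 20, 27, 14)
Output shape: (31, 7560)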